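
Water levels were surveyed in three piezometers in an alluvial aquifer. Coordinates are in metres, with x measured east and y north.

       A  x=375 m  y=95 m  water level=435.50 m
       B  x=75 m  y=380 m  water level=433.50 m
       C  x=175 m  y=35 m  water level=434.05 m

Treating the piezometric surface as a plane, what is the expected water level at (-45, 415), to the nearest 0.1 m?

432.7 m

With h = a·x + b·y + c and A as origin, the differences give:
  (-300)·a + 285·b = -2.00
  (-200)·a + (-60)·b = -1.45
Eliminate b (×(-60) and ×285, subtract): 75000·a = 533.250 → a = ∂h/∂x = +0.007110
Back-substitute: b = ∂h/∂y = +0.0004667.
h(-45, 415) = 435.50 + (+0.007110)·(-420) + (+0.0004667)·(320) = 435.50 -2.986 +0.149 = 432.663 m.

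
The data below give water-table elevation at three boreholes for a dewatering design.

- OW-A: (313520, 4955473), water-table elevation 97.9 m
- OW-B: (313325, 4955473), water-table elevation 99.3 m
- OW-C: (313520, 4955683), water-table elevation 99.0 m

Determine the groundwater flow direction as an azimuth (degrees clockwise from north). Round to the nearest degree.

126°

∂h/∂x = (99.3 − 97.9) / (313325 − 313520) = -0.007179
∂h/∂y = (99.0 − 97.9) / (4955683 − 4955473) = +0.005238
Flow direction (−∇h) has components (+0.007179 E, -0.005238 N).
Azimuth = atan2(E, N) = atan2(+0.007179, -0.005238) = 126.1° ≈ 126°.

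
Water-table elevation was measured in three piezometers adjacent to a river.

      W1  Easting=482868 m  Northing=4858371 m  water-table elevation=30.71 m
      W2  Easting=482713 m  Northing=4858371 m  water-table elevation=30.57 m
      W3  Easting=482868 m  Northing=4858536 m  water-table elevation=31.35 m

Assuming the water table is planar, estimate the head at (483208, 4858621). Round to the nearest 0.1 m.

∂h/∂x = (30.57 − 30.71) / (482713 − 482868) = +0.0009032
∂h/∂y = (31.35 − 30.71) / (4858536 − 4858371) = +0.003879
h(483208, 4858621) = 30.71 + (+0.0009032)·(340) + (+0.003879)·(250) = 30.71 +0.307 +0.970 = 31.987 m.

32.0 m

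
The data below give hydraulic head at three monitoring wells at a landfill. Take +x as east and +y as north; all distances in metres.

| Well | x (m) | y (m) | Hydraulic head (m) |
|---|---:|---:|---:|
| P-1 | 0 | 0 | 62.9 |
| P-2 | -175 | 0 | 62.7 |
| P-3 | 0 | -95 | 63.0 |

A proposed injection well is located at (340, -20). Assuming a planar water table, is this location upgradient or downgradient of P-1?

∂h/∂x = (62.7 − 62.9) / (-175 − 0) = +0.001143
∂h/∂y = (63.0 − 62.9) / (-95 − 0) = -0.001053
Head at (340, -20) = 62.9 + (+0.001143)·(340) + (-0.001053)·(-20) = 63.31 m.
That is higher than the 62.9 m at P-1, so the point is upgradient.

upgradient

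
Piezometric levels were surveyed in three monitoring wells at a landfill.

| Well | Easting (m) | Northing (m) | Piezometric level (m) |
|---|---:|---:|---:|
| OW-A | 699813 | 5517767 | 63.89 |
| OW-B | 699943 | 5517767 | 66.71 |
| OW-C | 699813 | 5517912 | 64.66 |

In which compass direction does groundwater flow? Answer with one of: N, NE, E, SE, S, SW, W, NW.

W

∂h/∂x = (66.71 − 63.89) / (699943 − 699813) = +0.02169
∂h/∂y = (64.66 − 63.89) / (5517912 − 5517767) = +0.005310
Flow = −∇h = (-0.02169 east, -0.005310 north), which points west.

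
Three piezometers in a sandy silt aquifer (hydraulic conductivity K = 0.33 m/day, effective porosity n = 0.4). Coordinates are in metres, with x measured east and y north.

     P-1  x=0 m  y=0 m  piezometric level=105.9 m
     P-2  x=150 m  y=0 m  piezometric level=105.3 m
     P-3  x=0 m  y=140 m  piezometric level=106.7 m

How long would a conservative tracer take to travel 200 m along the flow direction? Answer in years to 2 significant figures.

∂h/∂x = (105.3 − 105.9) / (150 − 0) = -0.004000
∂h/∂y = (106.7 − 105.9) / (140 − 0) = +0.005714
|∇h| = √(-0.004000² + 0.005714²) = 0.006975
Seepage velocity v = K·i/n = 0.33 × 0.006975 / 0.4 = 0.005754 m/day.
t = 200 / 0.005754 = 3.476e+04 days = 95.2 years.

95 years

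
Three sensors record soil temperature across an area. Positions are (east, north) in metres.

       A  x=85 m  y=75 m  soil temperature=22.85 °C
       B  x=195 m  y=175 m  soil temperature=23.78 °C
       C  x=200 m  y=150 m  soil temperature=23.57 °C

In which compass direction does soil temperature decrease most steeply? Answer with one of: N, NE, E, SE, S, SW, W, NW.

S

With T = a·x + b·y + c and A as origin, the differences give:
  110·a + 100·b = +0.93
  115·a + 75·b = +0.72
Eliminate b (×75 and ×100, subtract): -3250·a = -2.250 → a = ∂T/∂x = +0.0006923
Back-substitute: b = ∂T/∂y = +0.008538.
Steepest decrease is along −∇f = (-0.0006923 E, -0.008538 N) → south.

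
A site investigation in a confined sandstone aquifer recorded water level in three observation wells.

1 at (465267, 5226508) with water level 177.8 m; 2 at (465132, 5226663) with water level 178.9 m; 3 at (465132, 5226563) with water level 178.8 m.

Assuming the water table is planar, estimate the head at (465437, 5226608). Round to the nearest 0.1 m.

With h = a·x + b·y + c and 1 as origin, the differences give:
  (-135)·a + 155·b = +1.1
  (-135)·a + 55·b = +1.0
Eliminate b (×55 and ×155, subtract): 13500·a = -94.50 → a = ∂h/∂x = -0.007000
Back-substitute: b = ∂h/∂y = +0.0010000.
h(465437, 5226608) = 177.8 + (-0.007000)·(170) + (+0.0010000)·(100) = 177.8 -1.190 +0.100 = 176.710 m.

176.7 m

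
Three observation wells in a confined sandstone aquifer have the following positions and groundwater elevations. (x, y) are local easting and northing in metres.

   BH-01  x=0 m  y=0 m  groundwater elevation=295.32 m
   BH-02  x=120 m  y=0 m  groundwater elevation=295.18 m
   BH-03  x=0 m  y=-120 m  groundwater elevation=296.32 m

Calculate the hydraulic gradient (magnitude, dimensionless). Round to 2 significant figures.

0.0084

∂h/∂x = (295.18 − 295.32) / (120 − 0) = -0.001167
∂h/∂y = (296.32 − 295.32) / (-120 − 0) = -0.008333
|∇h| = √(-0.001167² + -0.008333²) = 0.008414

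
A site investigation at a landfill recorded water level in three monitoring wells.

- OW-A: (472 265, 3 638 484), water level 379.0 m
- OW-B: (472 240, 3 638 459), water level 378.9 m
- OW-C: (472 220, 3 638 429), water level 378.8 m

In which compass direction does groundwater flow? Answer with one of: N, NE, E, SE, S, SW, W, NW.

Differences from OW-A: to OW-B (Δx, Δy, Δh) = (-25, -25, -0.1); to OW-C = (-45, -55, -0.2).
Determinant of the coordinate differences = (-25)·(-55) − (-45)·(-25) = 250.
∂h/∂x = [(-0.1)·(-55) − (-0.2)·(-25)] / 250 = +0.002000
∂h/∂y = [(-25)·(-0.2) − (-45)·(-0.1)] / 250 = +0.002000
Flow = −∇h = (-0.002000 east, -0.002000 north), which points southwest.

SW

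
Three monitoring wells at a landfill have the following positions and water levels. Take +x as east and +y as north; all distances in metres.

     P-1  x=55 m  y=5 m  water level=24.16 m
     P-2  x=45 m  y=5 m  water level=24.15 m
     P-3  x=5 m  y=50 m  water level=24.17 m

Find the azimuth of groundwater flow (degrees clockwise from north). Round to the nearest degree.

217°

With h = a·x + b·y + c and P-1 as origin, the differences give:
  (-10)·a + 0·b = -0.01
  (-50)·a + 45·b = +0.01
Eliminate b (×45 and ×0, subtract): -450·a = -0.450 → a = ∂h/∂x = +0.001000
Back-substitute: b = ∂h/∂y = +0.001333.
Flow direction (−∇h) has components (-0.001000 E, -0.001333 N).
Azimuth = atan2(E, N) = atan2(-0.001000, -0.001333) = 216.9° ≈ 217°.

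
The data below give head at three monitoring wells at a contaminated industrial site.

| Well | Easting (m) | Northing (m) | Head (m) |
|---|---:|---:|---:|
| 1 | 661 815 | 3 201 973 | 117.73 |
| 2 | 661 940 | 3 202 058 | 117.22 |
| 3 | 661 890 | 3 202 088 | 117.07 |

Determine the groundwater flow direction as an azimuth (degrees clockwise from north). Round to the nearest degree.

003°

Three-point gradient (reference 1): Δ to 2 = (125, 85, -0.51), Δ to 3 = (75, 115, -0.66).
∂h/∂x = -0.0003187, ∂h/∂y = -0.005531 (det = 8000).
Flow direction (−∇h) has components (+0.0003187 E, +0.005531 N).
Azimuth = atan2(E, N) = atan2(+0.0003187, +0.005531) = 3.3° ≈ 003°.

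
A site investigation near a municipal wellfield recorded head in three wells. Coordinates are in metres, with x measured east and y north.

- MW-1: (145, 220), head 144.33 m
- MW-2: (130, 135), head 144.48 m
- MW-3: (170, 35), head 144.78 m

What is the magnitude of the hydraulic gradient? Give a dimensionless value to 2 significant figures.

With h = a·x + b·y + c and MW-1 as origin, the differences give:
  (-15)·a + (-85)·b = +0.15
  25·a + (-185)·b = +0.45
Eliminate b (×(-185) and ×(-85), subtract): 4900·a = 10.500 → a = ∂h/∂x = +0.002143
Back-substitute: b = ∂h/∂y = -0.002143.
|∇h| = √(0.002143² + -0.002143²) = 0.003031

0.0030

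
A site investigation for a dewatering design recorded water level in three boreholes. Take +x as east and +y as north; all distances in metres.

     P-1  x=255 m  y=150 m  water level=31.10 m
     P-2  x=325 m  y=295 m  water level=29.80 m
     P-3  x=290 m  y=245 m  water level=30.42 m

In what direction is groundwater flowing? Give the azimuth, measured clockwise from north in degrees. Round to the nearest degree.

Taking P-1 as reference: P-2−P-1 = (70, 145, -1.30); P-3−P-1 = (35, 95, -0.68).
Determinant of the coordinate differences = 70·95 − 35·145 = 1575.
∂h/∂x = [(-1.30)·95 − (-0.68)·145] / 1575 = -0.01581
∂h/∂y = [70·(-0.68) − 35·(-1.30)] / 1575 = -0.001333
Flow direction (−∇h) has components (+0.01581 E, +0.001333 N).
Azimuth = atan2(E, N) = atan2(+0.01581, +0.001333) = 85.2° ≈ 085°.

085°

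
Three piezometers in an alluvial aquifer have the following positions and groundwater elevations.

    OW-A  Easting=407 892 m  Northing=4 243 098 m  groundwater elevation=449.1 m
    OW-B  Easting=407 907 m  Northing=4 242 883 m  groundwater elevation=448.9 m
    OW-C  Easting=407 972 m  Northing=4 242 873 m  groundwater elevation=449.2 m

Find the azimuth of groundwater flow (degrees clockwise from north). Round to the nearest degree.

255°

With h = a·x + b·y + c and OW-A as origin, the differences give:
  15·a + (-215)·b = -0.2
  80·a + (-225)·b = +0.1
Eliminate b (×(-225) and ×(-215), subtract): 13825·a = 66.50 → a = ∂h/∂x = +0.004810
Back-substitute: b = ∂h/∂y = +0.001266.
Flow direction (−∇h) has components (-0.004810 E, -0.001266 N).
Azimuth = atan2(E, N) = atan2(-0.004810, -0.001266) = 255.3° ≈ 255°.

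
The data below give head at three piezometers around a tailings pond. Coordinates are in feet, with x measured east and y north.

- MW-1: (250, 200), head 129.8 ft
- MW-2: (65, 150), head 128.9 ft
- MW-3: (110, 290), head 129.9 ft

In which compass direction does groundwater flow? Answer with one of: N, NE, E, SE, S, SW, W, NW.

SW

Differences from MW-1: to MW-2 (Δx, Δy, Δh) = (-185, -50, -0.9); to MW-3 = (-140, 90, +0.1).
Solve a·Δx + b·Δy = Δh: det = (-185)·90 − (-140)·(-50) = -23650.
∂h/∂x = [(-0.9)·90 − (+0.1)·(-50)] / -23650 = +0.003214
∂h/∂y = [(-185)·(+0.1) − (-140)·(-0.9)] / -23650 = +0.006110
Flow = −∇h = (-0.003214 east, -0.006110 north), which points southwest.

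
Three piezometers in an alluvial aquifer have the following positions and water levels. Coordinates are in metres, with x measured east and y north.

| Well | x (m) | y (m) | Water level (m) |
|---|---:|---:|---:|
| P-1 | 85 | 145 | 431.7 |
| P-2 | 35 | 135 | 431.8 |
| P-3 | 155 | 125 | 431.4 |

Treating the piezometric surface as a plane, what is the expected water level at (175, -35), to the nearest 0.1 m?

With h = a·x + b·y + c and P-1 as origin, the differences give:
  (-50)·a + (-10)·b = +0.1
  70·a + (-20)·b = -0.3
Eliminate b (×(-20) and ×(-10), subtract): 1700·a = -5.00 → a = ∂h/∂x = -0.002941
Back-substitute: b = ∂h/∂y = +0.004706.
h(175, -35) = 431.7 + (-0.002941)·(90) + (+0.004706)·(-180) = 431.7 -0.265 -0.847 = 430.588 m.

430.6 m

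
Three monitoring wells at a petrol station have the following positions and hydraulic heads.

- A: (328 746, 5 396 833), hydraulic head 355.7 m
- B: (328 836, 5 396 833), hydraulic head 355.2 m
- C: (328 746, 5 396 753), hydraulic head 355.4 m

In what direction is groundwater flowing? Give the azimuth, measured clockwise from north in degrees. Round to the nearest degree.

∂h/∂x = (355.2 − 355.7) / (328836 − 328746) = -0.005556
∂h/∂y = (355.4 − 355.7) / (5396753 − 5396833) = +0.003750
Flow direction (−∇h) has components (+0.005556 E, -0.003750 N).
Azimuth = atan2(E, N) = atan2(+0.005556, -0.003750) = 124.0° ≈ 124°.

124°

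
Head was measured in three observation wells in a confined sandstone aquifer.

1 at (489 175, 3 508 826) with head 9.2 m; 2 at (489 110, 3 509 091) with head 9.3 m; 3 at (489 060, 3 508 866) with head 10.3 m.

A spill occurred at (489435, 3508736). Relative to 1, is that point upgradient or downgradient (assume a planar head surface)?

downgradient

Taking 1 as reference: 2−1 = (-65, 265, +0.1); 3−1 = (-115, 40, +1.1).
Solve a·Δx + b·Δy = Δh: det = (-65)·40 − (-115)·265 = 27875.
∂h/∂x = [(+0.1)·40 − (+1.1)·265] / 27875 = -0.01031
∂h/∂y = [(-65)·(+1.1) − (-115)·(+0.1)] / 27875 = -0.002152
Head at (489435, 3508736) = 9.2 + (-0.01031)·(260) + (-0.002152)·(-90) = 6.71 m.
That is lower than the 9.2 m at 1, so the point is downgradient.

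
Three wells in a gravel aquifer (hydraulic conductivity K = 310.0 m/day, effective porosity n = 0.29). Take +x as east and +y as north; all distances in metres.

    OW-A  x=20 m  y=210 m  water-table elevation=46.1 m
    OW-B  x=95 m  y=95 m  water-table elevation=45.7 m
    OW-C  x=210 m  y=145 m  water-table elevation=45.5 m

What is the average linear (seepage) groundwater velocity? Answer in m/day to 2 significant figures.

Differences from OW-A: to OW-B (Δx, Δy, Δh) = (75, -115, -0.4); to OW-C = (190, -65, -0.6).
Determinant of the coordinate differences = 75·(-65) − 190·(-115) = 16975.
∂h/∂x = [(-0.4)·(-65) − (-0.6)·(-115)] / 16975 = -0.002533
∂h/∂y = [75·(-0.6) − 190·(-0.4)] / 16975 = +0.001826
|∇h| = √(-0.002533² + 0.001826²) = 0.003123
Seepage velocity v = K·i/n = 310.0 × 0.003123 / 0.29 = 3.338 m/day.

3.3 m/day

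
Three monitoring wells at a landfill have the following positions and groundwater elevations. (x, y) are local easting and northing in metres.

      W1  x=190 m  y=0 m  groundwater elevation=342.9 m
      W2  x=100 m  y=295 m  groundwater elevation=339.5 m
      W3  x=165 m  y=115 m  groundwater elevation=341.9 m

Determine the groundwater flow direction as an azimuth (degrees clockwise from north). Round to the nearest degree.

With h = a·x + b·y + c and W1 as origin, the differences give:
  (-90)·a + 295·b = -3.4
  (-25)·a + 115·b = -1.0
Eliminate b (×115 and ×295, subtract): -2975·a = -96.00 → a = ∂h/∂x = +0.03227
Back-substitute: b = ∂h/∂y = -0.001681.
Flow direction (−∇h) has components (-0.03227 E, +0.001681 N).
Azimuth = atan2(E, N) = atan2(-0.03227, +0.001681) = 273.0° ≈ 273°.

273°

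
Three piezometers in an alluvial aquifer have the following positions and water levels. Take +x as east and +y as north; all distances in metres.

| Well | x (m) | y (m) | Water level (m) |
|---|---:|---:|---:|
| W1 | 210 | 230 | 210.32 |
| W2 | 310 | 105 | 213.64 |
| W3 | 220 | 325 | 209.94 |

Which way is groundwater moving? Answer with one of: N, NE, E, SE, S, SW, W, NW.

W

Differences from W1: to W2 (Δx, Δy, Δh) = (100, -125, +3.32); to W3 = (10, 95, -0.38).
Solve a·Δx + b·Δy = Δh: det = 100·95 − 10·(-125) = 10750.
∂h/∂x = [(+3.32)·95 − (-0.38)·(-125)] / 10750 = +0.02492
∂h/∂y = [100·(-0.38) − 10·(+3.32)] / 10750 = -0.006623
Flow = −∇h = (-0.02492 east, +0.006623 north), which points west.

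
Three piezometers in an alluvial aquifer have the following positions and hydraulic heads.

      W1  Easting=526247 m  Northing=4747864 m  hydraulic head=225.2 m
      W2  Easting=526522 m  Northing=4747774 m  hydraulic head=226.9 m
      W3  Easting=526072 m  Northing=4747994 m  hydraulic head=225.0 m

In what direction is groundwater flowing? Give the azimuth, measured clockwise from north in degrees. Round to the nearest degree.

With h = a·x + b·y + c and W1 as origin, the differences give:
  275·a + (-90)·b = +1.7
  (-175)·a + 130·b = -0.2
Eliminate b (×130 and ×(-90), subtract): 20000·a = 203.00 → a = ∂h/∂x = +0.01015
Back-substitute: b = ∂h/∂y = +0.01213.
Flow direction (−∇h) has components (-0.01015 E, -0.01213 N).
Azimuth = atan2(E, N) = atan2(-0.01015, -0.01213) = 219.9° ≈ 220°.

220°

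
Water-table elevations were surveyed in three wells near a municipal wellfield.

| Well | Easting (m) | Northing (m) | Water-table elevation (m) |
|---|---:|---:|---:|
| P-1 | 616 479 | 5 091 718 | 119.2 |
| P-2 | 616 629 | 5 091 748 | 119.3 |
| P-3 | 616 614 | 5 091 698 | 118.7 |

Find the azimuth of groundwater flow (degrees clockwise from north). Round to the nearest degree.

With h = a·x + b·y + c and P-1 as origin, the differences give:
  150·a + 30·b = +0.1
  135·a + (-20)·b = -0.5
Eliminate b (×(-20) and ×30, subtract): -7050·a = 13.00 → a = ∂h/∂x = -0.001844
Back-substitute: b = ∂h/∂y = +0.01255.
Flow direction (−∇h) has components (+0.001844 E, -0.01255 N).
Azimuth = atan2(E, N) = atan2(+0.001844, -0.01255) = 171.6° ≈ 172°.

172°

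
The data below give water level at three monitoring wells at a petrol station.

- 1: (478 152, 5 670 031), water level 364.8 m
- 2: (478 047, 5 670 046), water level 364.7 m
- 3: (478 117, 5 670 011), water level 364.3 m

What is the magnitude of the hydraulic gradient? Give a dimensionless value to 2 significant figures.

0.019

Differences from 1: to 2 (Δx, Δy, Δh) = (-105, 15, -0.1); to 3 = (-35, -20, -0.5).
Determinant of the coordinate differences = (-105)·(-20) − (-35)·15 = 2625.
∂h/∂x = [(-0.1)·(-20) − (-0.5)·15] / 2625 = +0.003619
∂h/∂y = [(-105)·(-0.5) − (-35)·(-0.1)] / 2625 = +0.01867
|∇h| = √(0.003619² + 0.01867²) = 0.01902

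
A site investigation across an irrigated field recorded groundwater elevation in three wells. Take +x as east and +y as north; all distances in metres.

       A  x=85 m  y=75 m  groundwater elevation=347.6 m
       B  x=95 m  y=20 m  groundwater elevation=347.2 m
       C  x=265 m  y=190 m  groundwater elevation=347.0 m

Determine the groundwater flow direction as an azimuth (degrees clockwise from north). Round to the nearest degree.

130°

With h = a·x + b·y + c and A as origin, the differences give:
  10·a + (-55)·b = -0.4
  180·a + 115·b = -0.6
Eliminate b (×115 and ×(-55), subtract): 11050·a = -79.00 → a = ∂h/∂x = -0.007149
Back-substitute: b = ∂h/∂y = +0.005973.
Flow direction (−∇h) has components (+0.007149 E, -0.005973 N).
Azimuth = atan2(E, N) = atan2(+0.007149, -0.005973) = 129.9° ≈ 130°.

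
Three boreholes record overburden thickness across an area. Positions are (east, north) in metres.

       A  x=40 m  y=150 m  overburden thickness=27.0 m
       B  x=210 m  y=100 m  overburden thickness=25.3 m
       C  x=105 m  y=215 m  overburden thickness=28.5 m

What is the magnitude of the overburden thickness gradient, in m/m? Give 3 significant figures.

Differences from A: to B (Δx, Δy, Δh) = (170, -50, -1.7); to C = (65, 65, +1.5).
Solve a·Δx + b·Δy = Δd: det = 170·65 − 65·(-50) = 14300.
∂d/∂x = [(-1.7)·65 − (+1.5)·(-50)] / 14300 = -0.002483
∂d/∂y = [170·(+1.5) − 65·(-1.7)] / 14300 = +0.02556
|∇f| = √(-0.002483² + 0.02556²) = 0.02568 m/m

0.0257 m/m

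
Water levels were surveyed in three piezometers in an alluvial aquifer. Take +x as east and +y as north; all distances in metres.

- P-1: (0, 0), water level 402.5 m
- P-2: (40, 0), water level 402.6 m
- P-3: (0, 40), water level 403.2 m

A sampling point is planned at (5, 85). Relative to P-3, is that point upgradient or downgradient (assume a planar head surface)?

∂h/∂x = (402.6 − 402.5) / (40 − 0) = +0.002500
∂h/∂y = (403.2 − 402.5) / (40 − 0) = +0.01750
Head at (5, 85) = 402.5 + (+0.002500)·(5) + (+0.01750)·(85) = 404.00 m.
That is higher than the 403.2 m at P-3, so the point is upgradient.

upgradient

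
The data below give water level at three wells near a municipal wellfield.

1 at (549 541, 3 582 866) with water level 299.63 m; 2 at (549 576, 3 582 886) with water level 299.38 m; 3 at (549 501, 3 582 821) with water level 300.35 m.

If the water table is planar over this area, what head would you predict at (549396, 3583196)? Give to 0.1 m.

292.6 m

Differences from 1: to 2 (Δx, Δy, Δh) = (35, 20, -0.25); to 3 = (-40, -45, +0.72).
Solve a·Δx + b·Δy = Δh: det = 35·(-45) − (-40)·20 = -775.
∂h/∂x = [(-0.25)·(-45) − (+0.72)·20] / -775 = +0.004065
∂h/∂y = [35·(+0.72) − (-40)·(-0.25)] / -775 = -0.01961
h(549396, 3583196) = 299.63 + (+0.004065)·(-145) + (-0.01961)·(330) = 299.63 -0.589 -6.472 = 292.568 m.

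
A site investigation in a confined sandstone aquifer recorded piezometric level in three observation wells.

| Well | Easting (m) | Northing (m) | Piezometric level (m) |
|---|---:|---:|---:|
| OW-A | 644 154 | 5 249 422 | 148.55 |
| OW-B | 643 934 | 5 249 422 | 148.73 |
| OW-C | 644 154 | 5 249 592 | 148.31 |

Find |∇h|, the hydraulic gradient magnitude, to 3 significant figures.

∂h/∂x = (148.73 − 148.55) / (643934 − 644154) = -0.0008182
∂h/∂y = (148.31 − 148.55) / (5249592 − 5249422) = -0.001412
|∇h| = √(-0.0008182² + -0.001412²) = 0.001632

0.00163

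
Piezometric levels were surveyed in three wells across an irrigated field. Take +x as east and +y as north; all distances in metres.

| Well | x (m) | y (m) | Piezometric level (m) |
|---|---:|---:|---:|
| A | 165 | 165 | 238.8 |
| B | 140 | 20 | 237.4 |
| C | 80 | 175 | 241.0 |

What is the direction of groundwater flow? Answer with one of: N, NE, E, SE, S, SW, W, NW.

SE

Differences from A: to B (Δx, Δy, Δh) = (-25, -145, -1.4); to C = (-85, 10, +2.2).
Determinant of the coordinate differences = (-25)·10 − (-85)·(-145) = -12575.
∂h/∂x = [(-1.4)·10 − (+2.2)·(-145)] / -12575 = -0.02425
∂h/∂y = [(-25)·(+2.2) − (-85)·(-1.4)] / -12575 = +0.01384
Flow = −∇h = (+0.02425 east, -0.01384 north), which points southeast.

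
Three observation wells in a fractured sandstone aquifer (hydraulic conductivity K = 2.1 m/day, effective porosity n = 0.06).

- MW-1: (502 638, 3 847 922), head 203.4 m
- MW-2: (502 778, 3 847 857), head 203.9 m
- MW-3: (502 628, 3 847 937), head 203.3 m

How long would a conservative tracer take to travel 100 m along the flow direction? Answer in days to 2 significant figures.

460 days

With h = a·x + b·y + c and MW-1 as origin, the differences give:
  140·a + (-65)·b = +0.5
  (-10)·a + 15·b = -0.1
Eliminate b (×15 and ×(-65), subtract): 1450·a = 1.00 → a = ∂h/∂x = +0.0006897
Back-substitute: b = ∂h/∂y = -0.006207.
|∇h| = √(0.0006897² + -0.006207²) = 0.006245
Seepage velocity v = K·i/n = 2.1 × 0.006245 / 0.06 = 0.2186 m/day.
t = 100 / 0.2186 = 457.5 days.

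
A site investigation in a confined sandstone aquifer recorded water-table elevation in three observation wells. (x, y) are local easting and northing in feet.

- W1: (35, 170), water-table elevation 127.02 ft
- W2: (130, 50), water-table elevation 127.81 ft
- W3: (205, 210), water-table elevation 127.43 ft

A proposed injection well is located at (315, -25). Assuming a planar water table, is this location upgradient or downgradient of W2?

Three-point gradient (reference W1): Δ to W2 = (95, -120, +0.79), Δ to W3 = (170, 40, +0.41).
∂h/∂x = +0.003339, ∂h/∂y = -0.003940 (det = 24200).
Head at (315, -25) = 127.02 + (+0.003339)·(280) + (-0.003940)·(-195) = 128.72 ft.
That is higher than the 127.81 ft at W2, so the point is upgradient.

upgradient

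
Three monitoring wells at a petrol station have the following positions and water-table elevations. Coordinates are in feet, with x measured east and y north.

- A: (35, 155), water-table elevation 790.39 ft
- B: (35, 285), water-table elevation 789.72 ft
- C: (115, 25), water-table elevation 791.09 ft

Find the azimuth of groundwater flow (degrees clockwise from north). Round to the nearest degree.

Differences from A: to B (Δx, Δy, Δh) = (0, 130, -0.67); to C = (80, -130, +0.70).
Determinant of the coordinate differences = 0·(-130) − 80·130 = -10400.
∂h/∂x = [(-0.67)·(-130) − (+0.70)·130] / -10400 = +0.0003750
∂h/∂y = [0·(+0.70) − 80·(-0.67)] / -10400 = -0.005154
Flow direction (−∇h) has components (-0.0003750 E, +0.005154 N).
Azimuth = atan2(E, N) = atan2(-0.0003750, +0.005154) = 355.8° ≈ 356°.

356°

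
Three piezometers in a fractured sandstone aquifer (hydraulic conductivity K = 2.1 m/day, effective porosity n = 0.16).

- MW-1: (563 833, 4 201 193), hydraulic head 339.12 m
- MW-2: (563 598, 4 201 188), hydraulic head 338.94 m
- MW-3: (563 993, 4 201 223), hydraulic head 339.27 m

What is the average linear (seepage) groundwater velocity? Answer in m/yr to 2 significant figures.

6.1 m/yr

With h = a·x + b·y + c and MW-1 as origin, the differences give:
  (-235)·a + (-5)·b = -0.18
  160·a + 30·b = +0.15
Eliminate b (×30 and ×(-5), subtract): -6250·a = -4.650 → a = ∂h/∂x = +0.0007440
Back-substitute: b = ∂h/∂y = +0.001032.
|∇h| = √(0.0007440² + 0.001032²) = 0.001272
Seepage velocity v = K·i/n = 2.1 × 0.001272 / 0.16 = 0.01669 m/day = 6.096 m/yr.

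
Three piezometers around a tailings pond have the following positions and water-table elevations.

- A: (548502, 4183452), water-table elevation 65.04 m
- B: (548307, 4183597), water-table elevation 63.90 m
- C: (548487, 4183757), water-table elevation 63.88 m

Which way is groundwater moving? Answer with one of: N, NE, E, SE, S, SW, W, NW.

NW

Differences from A: to B (Δx, Δy, Δh) = (-195, 145, -1.14); to C = (-15, 305, -1.16).
Determinant of the coordinate differences = (-195)·305 − (-15)·145 = -57300.
∂h/∂x = [(-1.14)·305 − (-1.16)·145] / -57300 = +0.003133
∂h/∂y = [(-195)·(-1.16) − (-15)·(-1.14)] / -57300 = -0.003649
Flow = −∇h = (-0.003133 east, +0.003649 north), which points northwest.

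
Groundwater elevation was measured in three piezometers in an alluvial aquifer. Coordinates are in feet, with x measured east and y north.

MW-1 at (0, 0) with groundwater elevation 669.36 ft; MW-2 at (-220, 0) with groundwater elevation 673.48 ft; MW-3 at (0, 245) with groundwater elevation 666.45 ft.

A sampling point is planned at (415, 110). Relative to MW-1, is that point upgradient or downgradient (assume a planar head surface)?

∂h/∂x = (673.48 − 669.36) / (-220 − 0) = -0.01873
∂h/∂y = (666.45 − 669.36) / (245 − 0) = -0.01188
Head at (415, 110) = 669.36 + (-0.01873)·(415) + (-0.01188)·(110) = 660.28 ft.
That is lower than the 669.36 ft at MW-1, so the point is downgradient.

downgradient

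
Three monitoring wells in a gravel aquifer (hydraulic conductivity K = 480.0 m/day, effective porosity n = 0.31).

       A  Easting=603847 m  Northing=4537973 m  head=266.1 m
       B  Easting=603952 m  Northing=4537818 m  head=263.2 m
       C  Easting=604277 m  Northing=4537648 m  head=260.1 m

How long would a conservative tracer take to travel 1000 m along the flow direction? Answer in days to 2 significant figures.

34 days

Three-point gradient (reference A): Δ to B = (105, -155, -2.9), Δ to C = (430, -325, -6.0).
∂h/∂x = +0.0003843, ∂h/∂y = +0.01897 (det = 32525).
|∇h| = √(0.0003843² + 0.01897²) = 0.01897
Seepage velocity v = K·i/n = 480.0 × 0.01897 / 0.31 = 29.37 m/day.
t = 1000 / 29.37 = 34.05 days.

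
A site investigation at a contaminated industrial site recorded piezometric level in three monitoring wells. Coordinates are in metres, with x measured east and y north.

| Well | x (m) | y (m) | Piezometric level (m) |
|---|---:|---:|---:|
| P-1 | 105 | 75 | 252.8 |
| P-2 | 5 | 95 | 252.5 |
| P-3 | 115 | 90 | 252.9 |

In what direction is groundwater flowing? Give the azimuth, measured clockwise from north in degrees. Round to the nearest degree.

With h = a·x + b·y + c and P-1 as origin, the differences give:
  (-100)·a + 20·b = -0.3
  10·a + 15·b = +0.1
Eliminate b (×15 and ×20, subtract): -1700·a = -6.50 → a = ∂h/∂x = +0.003824
Back-substitute: b = ∂h/∂y = +0.004118.
Flow direction (−∇h) has components (-0.003824 E, -0.004118 N).
Azimuth = atan2(E, N) = atan2(-0.003824, -0.004118) = 222.9° ≈ 223°.

223°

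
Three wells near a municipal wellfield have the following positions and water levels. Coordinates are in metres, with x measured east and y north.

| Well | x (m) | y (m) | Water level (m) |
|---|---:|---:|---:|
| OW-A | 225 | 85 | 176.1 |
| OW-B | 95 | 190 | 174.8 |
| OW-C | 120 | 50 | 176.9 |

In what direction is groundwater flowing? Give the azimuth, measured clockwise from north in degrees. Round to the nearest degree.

009°

Differences from OW-A: to OW-B (Δx, Δy, Δh) = (-130, 105, -1.3); to OW-C = (-105, -35, +0.8).
Determinant of the coordinate differences = (-130)·(-35) − (-105)·105 = 15575.
∂h/∂x = [(-1.3)·(-35) − (+0.8)·105] / 15575 = -0.002472
∂h/∂y = [(-130)·(+0.8) − (-105)·(-1.3)] / 15575 = -0.01544
Flow direction (−∇h) has components (+0.002472 E, +0.01544 N).
Azimuth = atan2(E, N) = atan2(+0.002472, +0.01544) = 9.1° ≈ 009°.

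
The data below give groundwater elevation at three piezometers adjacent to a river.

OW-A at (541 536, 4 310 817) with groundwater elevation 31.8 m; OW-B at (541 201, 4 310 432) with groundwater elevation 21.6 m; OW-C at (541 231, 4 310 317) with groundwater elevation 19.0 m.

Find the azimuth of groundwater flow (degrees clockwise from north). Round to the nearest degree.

188°

Taking OW-A as reference: OW-B−OW-A = (-335, -385, -10.2); OW-C−OW-A = (-305, -500, -12.8).
Determinant of the coordinate differences = (-335)·(-500) − (-305)·(-385) = 50075.
∂h/∂x = [(-10.2)·(-500) − (-12.8)·(-385)] / 50075 = +0.003435
∂h/∂y = [(-335)·(-12.8) − (-305)·(-10.2)] / 50075 = +0.02350
Flow direction (−∇h) has components (-0.003435 E, -0.02350 N).
Azimuth = atan2(E, N) = atan2(-0.003435, -0.02350) = 188.3° ≈ 188°.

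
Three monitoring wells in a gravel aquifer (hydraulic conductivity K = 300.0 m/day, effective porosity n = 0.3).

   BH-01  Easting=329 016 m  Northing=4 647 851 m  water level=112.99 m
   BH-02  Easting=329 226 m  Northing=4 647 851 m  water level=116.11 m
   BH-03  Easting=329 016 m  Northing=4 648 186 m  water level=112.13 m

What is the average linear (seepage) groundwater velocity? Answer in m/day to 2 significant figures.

15 m/day

∂h/∂x = (116.11 − 112.99) / (329226 − 329016) = +0.01486
∂h/∂y = (112.13 − 112.99) / (4648186 − 4647851) = -0.002567
|∇h| = √(0.01486² + -0.002567²) = 0.01508
Seepage velocity v = K·i/n = 300.0 × 0.01508 / 0.3 = 15.08 m/day.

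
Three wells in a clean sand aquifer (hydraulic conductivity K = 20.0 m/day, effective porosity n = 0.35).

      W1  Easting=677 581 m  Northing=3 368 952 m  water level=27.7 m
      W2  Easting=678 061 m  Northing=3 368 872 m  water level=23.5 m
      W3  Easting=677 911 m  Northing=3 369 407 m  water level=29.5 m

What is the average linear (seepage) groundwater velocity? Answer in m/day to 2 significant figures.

Differences from W1: to W2 (Δx, Δy, Δh) = (480, -80, -4.2); to W3 = (330, 455, +1.8).
Determinant of the coordinate differences = 480·455 − 330·(-80) = 244800.
∂h/∂x = [(-4.2)·455 − (+1.8)·(-80)] / 244800 = -0.007218
∂h/∂y = [480·(+1.8) − 330·(-4.2)] / 244800 = +0.009191
|∇h| = √(-0.007218² + 0.009191²) = 0.01169
Seepage velocity v = K·i/n = 20.0 × 0.01169 / 0.35 = 0.668 m/day.

0.67 m/day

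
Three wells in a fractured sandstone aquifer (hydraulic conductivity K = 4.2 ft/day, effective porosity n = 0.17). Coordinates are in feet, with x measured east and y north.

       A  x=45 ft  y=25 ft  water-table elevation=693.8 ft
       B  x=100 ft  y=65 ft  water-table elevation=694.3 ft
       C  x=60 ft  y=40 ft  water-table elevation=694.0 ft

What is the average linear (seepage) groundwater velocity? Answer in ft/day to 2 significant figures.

0.39 ft/day

Differences from A: to B (Δx, Δy, Δh) = (55, 40, +0.5); to C = (15, 15, +0.2).
Determinant of the coordinate differences = 55·15 − 15·40 = 225.
∂h/∂x = [(+0.5)·15 − (+0.2)·40] / 225 = -0.002222
∂h/∂y = [55·(+0.2) − 15·(+0.5)] / 225 = +0.01556
|∇h| = √(-0.002222² + 0.01556²) = 0.01572
Seepage velocity v = K·i/n = 4.2 × 0.01572 / 0.17 = 0.3884 ft/day.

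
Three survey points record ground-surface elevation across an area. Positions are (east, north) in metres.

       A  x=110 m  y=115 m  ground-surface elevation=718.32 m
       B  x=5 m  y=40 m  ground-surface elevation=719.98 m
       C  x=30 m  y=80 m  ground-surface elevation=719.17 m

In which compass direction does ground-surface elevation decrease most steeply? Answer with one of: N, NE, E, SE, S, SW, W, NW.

N

Taking A as reference: B−A = (-105, -75, +1.66); C−A = (-80, -35, +0.85).
Solve a·Δx + b·Δy = Δz: det = (-105)·(-35) − (-80)·(-75) = -2325.
∂z/∂x = [(+1.66)·(-35) − (+0.85)·(-75)] / -2325 = -0.002430
∂z/∂y = [(-105)·(+0.85) − (-80)·(+1.66)] / -2325 = -0.01873
Steepest decrease is along −∇f = (+0.002430 E, +0.01873 N) → north.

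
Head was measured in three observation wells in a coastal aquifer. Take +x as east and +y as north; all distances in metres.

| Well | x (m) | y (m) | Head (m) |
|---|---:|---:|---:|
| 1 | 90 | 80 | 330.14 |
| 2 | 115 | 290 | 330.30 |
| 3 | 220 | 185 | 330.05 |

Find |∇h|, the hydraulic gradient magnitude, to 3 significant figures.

0.00172

With h = a·x + b·y + c and 1 as origin, the differences give:
  25·a + 210·b = +0.16
  130·a + 105·b = -0.09
Eliminate b (×105 and ×210, subtract): -24675·a = 35.700 → a = ∂h/∂x = -0.001447
Back-substitute: b = ∂h/∂y = +0.0009341.
|∇h| = √(-0.001447² + 0.0009341²) = 0.001722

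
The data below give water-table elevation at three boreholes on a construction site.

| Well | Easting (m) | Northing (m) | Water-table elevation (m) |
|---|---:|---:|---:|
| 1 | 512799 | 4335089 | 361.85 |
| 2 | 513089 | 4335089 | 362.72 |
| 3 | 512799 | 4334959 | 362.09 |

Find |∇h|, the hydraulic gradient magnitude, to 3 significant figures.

∂h/∂x = (362.72 − 361.85) / (513089 − 512799) = +0.003000
∂h/∂y = (362.09 − 361.85) / (4334959 − 4335089) = -0.001846
|∇h| = √(0.003000² + -0.001846²) = 0.003522

0.00352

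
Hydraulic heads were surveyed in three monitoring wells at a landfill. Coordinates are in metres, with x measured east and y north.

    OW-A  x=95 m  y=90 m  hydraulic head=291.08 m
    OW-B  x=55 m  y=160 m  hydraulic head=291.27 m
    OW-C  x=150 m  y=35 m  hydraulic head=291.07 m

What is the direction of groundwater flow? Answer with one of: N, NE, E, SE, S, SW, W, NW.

SW

With h = a·x + b·y + c and OW-A as origin, the differences give:
  (-40)·a + 70·b = +0.19
  55·a + (-55)·b = -0.01
Eliminate b (×(-55) and ×70, subtract): -1650·a = -9.750 → a = ∂h/∂x = +0.005909
Back-substitute: b = ∂h/∂y = +0.006091.
Flow = −∇h = (-0.005909 east, -0.006091 north), which points southwest.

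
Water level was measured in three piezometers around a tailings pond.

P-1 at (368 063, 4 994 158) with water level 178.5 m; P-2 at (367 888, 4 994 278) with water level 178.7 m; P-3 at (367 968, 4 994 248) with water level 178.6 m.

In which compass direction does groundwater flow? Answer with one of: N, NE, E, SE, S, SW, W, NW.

Taking P-1 as reference: P-2−P-1 = (-175, 120, +0.2); P-3−P-1 = (-95, 90, +0.1).
Solve a·Δx + b·Δy = Δh: det = (-175)·90 − (-95)·120 = -4350.
∂h/∂x = [(+0.2)·90 − (+0.1)·120] / -4350 = -0.001379
∂h/∂y = [(-175)·(+0.1) − (-95)·(+0.2)] / -4350 = -0.0003448
Flow = −∇h = (+0.001379 east, +0.0003448 north), which points east.

E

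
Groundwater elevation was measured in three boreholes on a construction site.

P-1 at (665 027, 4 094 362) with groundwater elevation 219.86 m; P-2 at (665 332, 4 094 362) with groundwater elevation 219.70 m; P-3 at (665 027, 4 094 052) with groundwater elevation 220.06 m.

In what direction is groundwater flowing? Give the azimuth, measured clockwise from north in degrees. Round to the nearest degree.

039°

∂h/∂x = (219.70 − 219.86) / (665332 − 665027) = -0.0005246
∂h/∂y = (220.06 − 219.86) / (4094052 − 4094362) = -0.0006452
Flow direction (−∇h) has components (+0.0005246 E, +0.0006452 N).
Azimuth = atan2(E, N) = atan2(+0.0005246, +0.0006452) = 39.1° ≈ 039°.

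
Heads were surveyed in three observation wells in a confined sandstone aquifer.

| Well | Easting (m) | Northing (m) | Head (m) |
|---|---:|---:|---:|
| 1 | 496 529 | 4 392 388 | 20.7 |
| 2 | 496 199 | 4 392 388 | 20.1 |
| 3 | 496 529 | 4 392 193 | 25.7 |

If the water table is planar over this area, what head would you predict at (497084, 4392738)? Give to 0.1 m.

12.7 m

∂h/∂x = (20.1 − 20.7) / (496199 − 496529) = +0.001818
∂h/∂y = (25.7 − 20.7) / (4392193 − 4392388) = -0.02564
h(497084, 4392738) = 20.7 + (+0.001818)·(555) + (-0.02564)·(350) = 20.7 +1.009 -8.974 = 12.735 m.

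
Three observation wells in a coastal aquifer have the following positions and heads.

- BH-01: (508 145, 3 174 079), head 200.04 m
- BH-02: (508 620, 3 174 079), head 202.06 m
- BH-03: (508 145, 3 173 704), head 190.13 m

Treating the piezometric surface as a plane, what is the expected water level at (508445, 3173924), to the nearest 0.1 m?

197.2 m

∂h/∂x = (202.06 − 200.04) / (508620 − 508145) = +0.004253
∂h/∂y = (190.13 − 200.04) / (3173704 − 3174079) = +0.02643
h(508445, 3173924) = 200.04 + (+0.004253)·(300) + (+0.02643)·(-155) = 200.04 +1.276 -4.096 = 197.220 m.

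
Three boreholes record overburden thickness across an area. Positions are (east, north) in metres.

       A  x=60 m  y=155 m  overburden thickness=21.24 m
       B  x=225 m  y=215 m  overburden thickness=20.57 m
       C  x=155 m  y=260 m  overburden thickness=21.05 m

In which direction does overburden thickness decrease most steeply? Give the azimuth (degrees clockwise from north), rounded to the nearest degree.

Three-point gradient (reference A): Δ to B = (165, 60, -0.67), Δ to C = (95, 105, -0.19).
∂d/∂x = -0.005071, ∂d/∂y = +0.002778 (det = 11625).
Steepest decrease is along −∇f: components (+0.005071 E, -0.002778 N).
Azimuth = atan2(+0.005071, -0.002778) = 118.7° ≈ 119°.

119°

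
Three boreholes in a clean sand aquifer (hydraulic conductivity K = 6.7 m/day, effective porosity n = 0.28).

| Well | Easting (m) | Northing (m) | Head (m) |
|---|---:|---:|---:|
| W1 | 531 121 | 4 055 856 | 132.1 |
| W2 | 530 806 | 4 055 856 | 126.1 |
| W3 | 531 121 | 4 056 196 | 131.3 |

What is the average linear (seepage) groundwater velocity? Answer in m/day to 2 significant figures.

0.46 m/day

∂h/∂x = (126.1 − 132.1) / (530806 − 531121) = +0.01905
∂h/∂y = (131.3 − 132.1) / (4056196 − 4055856) = -0.002353
|∇h| = √(0.01905² + -0.002353²) = 0.01919
Seepage velocity v = K·i/n = 6.7 × 0.01919 / 0.28 = 0.4592 m/day.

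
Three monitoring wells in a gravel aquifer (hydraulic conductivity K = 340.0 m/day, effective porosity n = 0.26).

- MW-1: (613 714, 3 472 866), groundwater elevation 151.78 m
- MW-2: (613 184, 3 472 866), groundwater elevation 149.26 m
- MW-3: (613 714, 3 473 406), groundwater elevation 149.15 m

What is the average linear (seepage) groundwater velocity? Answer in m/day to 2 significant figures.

∂h/∂x = (149.26 − 151.78) / (613184 − 613714) = +0.004755
∂h/∂y = (149.15 − 151.78) / (3473406 − 3472866) = -0.004870
|∇h| = √(0.004755² + -0.004870²) = 0.006806
Seepage velocity v = K·i/n = 340.0 × 0.006806 / 0.26 = 8.9 m/day.

8.9 m/day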